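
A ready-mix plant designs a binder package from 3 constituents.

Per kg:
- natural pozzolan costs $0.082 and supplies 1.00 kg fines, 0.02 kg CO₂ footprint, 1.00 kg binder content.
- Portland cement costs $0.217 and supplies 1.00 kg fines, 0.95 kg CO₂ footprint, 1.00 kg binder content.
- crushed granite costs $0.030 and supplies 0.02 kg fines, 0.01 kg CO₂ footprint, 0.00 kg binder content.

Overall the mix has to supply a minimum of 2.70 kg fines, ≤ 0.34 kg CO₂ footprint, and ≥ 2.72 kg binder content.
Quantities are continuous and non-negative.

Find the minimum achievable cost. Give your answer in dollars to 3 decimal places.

$0.223

Let x1 = kg of natural pozzolan, x2 = kg of Portland cement, x3 = kg of crushed granite.
min 0.082x1 + 0.217x2 + 0.03x3 subject to:
  1x1 + 1x2 + 0.02x3 ≥ 2.7   (fines)
  0.02x1 + 0.95x2 + 0.01x3 ≤ 0.34   (CO₂ footprint)
  1x1 + 1x2 ≥ 2.72   (binder content)
  x1, x2, x3 ≥ 0.
The optimal basis is {natural pozzolan}; Portland cement, crushed granite drop out. Binding constraint: binder content.
That vertex is x1 = 2.72.
Hence cost = 0.082·2.72 = $0.22304.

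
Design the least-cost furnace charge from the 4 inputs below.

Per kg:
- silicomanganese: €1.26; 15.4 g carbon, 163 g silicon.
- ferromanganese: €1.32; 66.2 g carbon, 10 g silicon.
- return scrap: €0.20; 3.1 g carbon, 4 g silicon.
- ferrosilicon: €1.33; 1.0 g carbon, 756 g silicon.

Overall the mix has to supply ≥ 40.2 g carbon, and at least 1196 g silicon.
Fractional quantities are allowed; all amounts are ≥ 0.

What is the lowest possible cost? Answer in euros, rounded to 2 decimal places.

€2.86

Set it up as a linear program. Let x1 = kg of silicomanganese, x2 = kg of ferromanganese, x3 = kg of return scrap, x4 = kg of ferrosilicon.
Minimise 1.26x1 + 1.32x2 + 0.2x3 + 1.33x4 subject to:
  15.4x1 + 66.2x2 + 3.1x3 + 1x4 ≥ 40.2   (carbon)
  163x1 + 10x2 + 4x3 + 756x4 ≥ 1196   (silicon)
  x1, x2, x3, x4 ≥ 0.
At the optimum only ferromanganese, ferrosilicon are positive (silicomanganese, return scrap = 0). There the carbon and silicon constraints are tight.
Optimal quantities: ferromanganese = 0.5835 kg, ferrosilicon = 1.574 kg.
Objective = 1.32·0.5835 + 1.33·1.574 = 2.8636.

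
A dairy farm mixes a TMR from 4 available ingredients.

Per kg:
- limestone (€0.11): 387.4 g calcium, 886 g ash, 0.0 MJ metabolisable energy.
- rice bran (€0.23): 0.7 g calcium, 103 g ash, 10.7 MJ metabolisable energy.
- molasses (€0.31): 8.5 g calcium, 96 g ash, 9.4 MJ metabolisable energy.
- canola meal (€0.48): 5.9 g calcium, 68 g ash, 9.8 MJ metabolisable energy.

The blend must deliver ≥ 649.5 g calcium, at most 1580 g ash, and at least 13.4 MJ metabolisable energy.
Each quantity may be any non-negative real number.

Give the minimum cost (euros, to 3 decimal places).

€0.699

Let x1 = kg of limestone, x2 = kg of rice bran, x3 = kg of molasses, x4 = kg of canola meal.
Minimise 0.11x1 + 0.23x2 + 0.31x3 + 0.48x4 s.t.:
  387.4x1 + 0.7x2 + 8.5x3 + 5.9x4 ≥ 649.5   (calcium)
  886x1 + 103x2 + 96x3 + 68x4 ≤ 1580   (ash)
  10.7x2 + 9.4x3 + 9.8x4 ≥ 13.4   (metabolisable energy)
  x1, x2, x3, x4 ≥ 0.
At the optimum only limestone, rice bran, canola meal are positive (molasses = 0). Binding constraints: calcium, ash, metabolisable energy.
Optimal quantities: limestone = 1.663 kg, rice bran = 0.4784 kg, canola meal = 0.8451 kg.
Objective = 0.11·1.663 + 0.23·0.4784 + 0.48·0.8451 = 0.69861.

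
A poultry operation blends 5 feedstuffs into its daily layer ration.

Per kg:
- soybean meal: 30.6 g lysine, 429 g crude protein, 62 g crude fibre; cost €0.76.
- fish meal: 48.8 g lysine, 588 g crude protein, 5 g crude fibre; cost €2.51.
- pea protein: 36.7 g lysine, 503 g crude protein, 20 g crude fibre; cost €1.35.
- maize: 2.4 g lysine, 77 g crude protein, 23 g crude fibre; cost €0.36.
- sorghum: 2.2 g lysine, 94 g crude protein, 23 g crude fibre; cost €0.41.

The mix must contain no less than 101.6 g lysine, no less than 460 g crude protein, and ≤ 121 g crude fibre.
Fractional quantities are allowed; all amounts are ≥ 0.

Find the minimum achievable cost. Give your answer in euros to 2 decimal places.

Let x1 = kg of soybean meal, x2 = kg of fish meal, x3 = kg of pea protein, x4 = kg of maize, x5 = kg of sorghum.
Minimise 0.76x1 + 2.51x2 + 1.35x3 + 0.36x4 + 0.41x5 with:
  30.6x1 + 48.8x2 + 36.7x3 + 2.4x4 + 2.2x5 ≥ 101.6   (lysine)
  429x1 + 588x2 + 503x3 + 77x4 + 94x5 ≥ 460   (crude protein)
  62x1 + 5x2 + 20x3 + 23x4 + 23x5 ≤ 121   (crude fibre)
  x1, x2, x3, x4, x5 ≥ 0.
The cheapest feasible vertex uses only soybean meal, pea protein; fish meal, maize, sorghum are not used. The lysine and crude fibre requirements are met with equality.
That vertex is x1 = 1.448, x3 = 1.561.
Total cost: 0.76·1.448 + 1.35·1.561 = 3.2078.

€3.21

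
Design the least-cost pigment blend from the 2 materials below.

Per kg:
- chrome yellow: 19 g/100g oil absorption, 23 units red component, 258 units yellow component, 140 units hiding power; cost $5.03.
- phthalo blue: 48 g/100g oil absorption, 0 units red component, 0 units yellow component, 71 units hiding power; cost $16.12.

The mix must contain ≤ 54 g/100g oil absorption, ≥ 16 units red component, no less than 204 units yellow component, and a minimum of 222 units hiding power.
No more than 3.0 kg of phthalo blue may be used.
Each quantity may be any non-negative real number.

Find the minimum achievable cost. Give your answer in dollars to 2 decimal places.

$7.98

Let x1 = kg of chrome yellow, x2 = kg of phthalo blue.
min 5.03x1 + 16.12x2 with:
  19x1 + 48x2 ≤ 54   (oil absorption)
  23x1 ≥ 16   (red component)
  258x1 ≥ 204   (yellow component)
  140x1 + 71x2 ≥ 222   (hiding power)
  x2 ≤ 3
  x1, x2 ≥ 0.
The optimal basis is {chrome yellow}; phthalo blue drops out. The hiding power requirement is met with equality.
Solving gives x1 = 1.586.
Total cost: 5.03·1.586 = 7.9776.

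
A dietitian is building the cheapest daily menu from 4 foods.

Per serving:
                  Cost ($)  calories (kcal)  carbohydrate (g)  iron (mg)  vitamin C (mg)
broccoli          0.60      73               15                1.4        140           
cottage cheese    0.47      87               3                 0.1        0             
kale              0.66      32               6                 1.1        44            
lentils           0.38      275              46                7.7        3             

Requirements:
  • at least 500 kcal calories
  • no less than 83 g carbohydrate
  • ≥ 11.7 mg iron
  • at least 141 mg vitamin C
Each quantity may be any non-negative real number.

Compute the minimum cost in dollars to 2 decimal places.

$1.18

This is a linear program. Let x1 = servings of broccoli, x2 = servings of cottage cheese, x3 = servings of kale, x4 = servings of lentils.
Minimize 0.6x1 + 0.47x2 + 0.66x3 + 0.38x4 with:
  73x1 + 87x2 + 32x3 + 275x4 ≥ 500   (calories)
  15x1 + 3x2 + 6x3 + 46x4 ≥ 83   (carbohydrate)
  1.4x1 + 0.1x2 + 1.1x3 + 7.7x4 ≥ 11.7   (iron)
  140x1 + 44x3 + 3x4 ≥ 141   (vitamin C)
  x1, x2, x3, x4 ≥ 0.
At the optimum only broccoli, lentils are positive (cottage cheese, kale = 0). The calories and vitamin C requirements are met with equality.
That vertex is x1 = 0.9737, x4 = 1.56.
Total cost: 0.6·0.9737 + 0.38·1.56 = 1.1770.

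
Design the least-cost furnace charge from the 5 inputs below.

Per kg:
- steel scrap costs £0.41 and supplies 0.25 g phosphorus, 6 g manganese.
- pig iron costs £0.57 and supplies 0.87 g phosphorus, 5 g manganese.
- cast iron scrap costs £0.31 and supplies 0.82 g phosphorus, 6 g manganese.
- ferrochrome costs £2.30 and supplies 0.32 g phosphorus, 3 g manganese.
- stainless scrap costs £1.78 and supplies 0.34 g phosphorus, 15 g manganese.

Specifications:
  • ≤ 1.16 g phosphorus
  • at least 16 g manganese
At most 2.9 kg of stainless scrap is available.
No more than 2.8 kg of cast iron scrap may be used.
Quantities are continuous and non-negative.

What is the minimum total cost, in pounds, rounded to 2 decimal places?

£1.01

Let x1 = kg of steel scrap, x2 = kg of pig iron, x3 = kg of cast iron scrap, x4 = kg of ferrochrome, x5 = kg of stainless scrap.
min 0.41x1 + 0.57x2 + 0.31x3 + 2.3x4 + 1.78x5 subject to:
  0.25x1 + 0.87x2 + 0.82x3 + 0.32x4 + 0.34x5 ≤ 1.16   (phosphorus)
  6x1 + 5x2 + 6x3 + 3x4 + 15x5 ≥ 16   (manganese)
  x5 ≤ 2.9
  x3 ≤ 2.8
  x1, x2, x3, x4, x5 ≥ 0.
At the optimum only steel scrap, cast iron scrap are positive (pig iron, ferrochrome, stainless scrap = 0). The phosphorus and manganese requirements are met with equality.
That vertex is x1 = 1.801, x3 = 0.8655.
Hence cost = 0.41·1.801 + 0.31·0.8655 = £1.0067.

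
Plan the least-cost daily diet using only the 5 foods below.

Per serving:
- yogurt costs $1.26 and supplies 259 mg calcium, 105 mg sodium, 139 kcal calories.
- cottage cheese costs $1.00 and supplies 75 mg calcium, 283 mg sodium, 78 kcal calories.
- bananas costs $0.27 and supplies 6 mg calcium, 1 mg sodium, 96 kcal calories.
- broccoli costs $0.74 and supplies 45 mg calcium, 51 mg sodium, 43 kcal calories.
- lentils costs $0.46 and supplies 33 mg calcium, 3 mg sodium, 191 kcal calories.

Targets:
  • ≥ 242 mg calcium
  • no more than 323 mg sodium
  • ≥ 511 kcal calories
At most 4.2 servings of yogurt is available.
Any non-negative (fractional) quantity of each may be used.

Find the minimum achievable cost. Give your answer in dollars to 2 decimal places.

This is a linear program. Let x1 = servings of yogurt, x2 = servings of cottage cheese, x3 = servings of bananas, x4 = servings of broccoli, x5 = servings of lentils.
min 1.26x1 + 1x2 + 0.27x3 + 0.74x4 + 0.46x5 with:
  259x1 + 75x2 + 6x3 + 45x4 + 33x5 ≥ 242   (calcium)
  105x1 + 283x2 + 1x3 + 51x4 + 3x5 ≤ 323   (sodium)
  139x1 + 78x2 + 96x3 + 43x4 + 191x5 ≥ 511   (calories)
  x1 ≤ 4.2
  x1, x2, x3, x4, x5 ≥ 0.
The minimum-cost mix takes nothing from cottage cheese, bananas, broccoli — only yogurt, lentils. Binding constraints: calcium and calories.
Solving gives x1 = 0.6541, x5 = 2.199.
Objective = 1.26·0.6541 + 0.46·2.199 = 1.8357.

$1.84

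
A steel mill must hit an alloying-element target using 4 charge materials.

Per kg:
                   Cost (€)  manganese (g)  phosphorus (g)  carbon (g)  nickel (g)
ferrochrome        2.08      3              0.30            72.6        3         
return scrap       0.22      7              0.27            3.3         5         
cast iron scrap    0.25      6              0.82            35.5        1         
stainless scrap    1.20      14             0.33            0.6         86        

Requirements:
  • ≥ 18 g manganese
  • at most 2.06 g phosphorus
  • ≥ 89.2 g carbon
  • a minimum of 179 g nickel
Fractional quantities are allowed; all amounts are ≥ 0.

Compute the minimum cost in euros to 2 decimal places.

€3.81

Set it up as a linear program. Let x1 = kg of ferrochrome, x2 = kg of return scrap, x3 = kg of cast iron scrap, x4 = kg of stainless scrap.
Minimise 2.08x1 + 0.22x2 + 0.25x3 + 1.2x4 with:
  3x1 + 7x2 + 6x3 + 14x4 ≥ 18   (manganese)
  0.3x1 + 0.27x2 + 0.82x3 + 0.33x4 ≤ 2.06   (phosphorus)
  72.6x1 + 3.3x2 + 35.5x3 + 0.6x4 ≥ 89.2   (carbon)
  3x1 + 5x2 + 1x3 + 86x4 ≥ 179   (nickel)
  x1, x2, x3, x4 ≥ 0.
The cheapest feasible vertex uses only ferrochrome, cast iron scrap, stainless scrap; return scrap is not used. Binding constraints: phosphorus, carbon, nickel.
Solving gives x1 = 0.4703, x3 = 1.516, x4 = 2.047.
Total cost: 2.08·0.4703 + 0.25·1.516 + 1.2·2.047 = 3.8136.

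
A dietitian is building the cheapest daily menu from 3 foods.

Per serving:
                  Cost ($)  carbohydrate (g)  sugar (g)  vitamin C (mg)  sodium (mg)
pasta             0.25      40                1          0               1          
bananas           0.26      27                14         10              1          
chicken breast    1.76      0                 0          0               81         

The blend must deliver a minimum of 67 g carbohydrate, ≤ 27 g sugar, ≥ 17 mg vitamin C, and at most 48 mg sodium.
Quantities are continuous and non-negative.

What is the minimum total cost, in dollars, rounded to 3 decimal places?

$0.574

Set it up as a linear program. Let x1 = servings of pasta, x2 = servings of bananas, x3 = servings of chicken breast.
min 0.25x1 + 0.26x2 + 1.76x3 with:
  40x1 + 27x2 ≥ 67   (carbohydrate)
  1x1 + 14x2 ≤ 27   (sugar)
  10x2 ≥ 17   (vitamin C)
  1x1 + 1x2 + 81x3 ≤ 48   (sodium)
  x1, x2, x3 ≥ 0.
At the optimum only pasta, bananas are positive (chicken breast = 0). The carbohydrate and vitamin C requirements are met with equality.
Solving gives x1 = 0.5275, x2 = 1.7.
Total cost: 0.25·0.5275 + 0.26·1.7 = 0.57388.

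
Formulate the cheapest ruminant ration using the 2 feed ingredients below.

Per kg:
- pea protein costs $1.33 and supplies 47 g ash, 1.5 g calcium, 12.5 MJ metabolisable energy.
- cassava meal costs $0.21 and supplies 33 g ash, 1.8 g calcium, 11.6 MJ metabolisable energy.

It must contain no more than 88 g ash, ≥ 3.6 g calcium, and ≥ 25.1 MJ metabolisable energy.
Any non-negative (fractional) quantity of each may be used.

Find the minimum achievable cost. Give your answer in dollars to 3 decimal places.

$0.454

Set it up as a linear program. Let x1 = kg of pea protein, x2 = kg of cassava meal.
Minimise 1.33x1 + 0.21x2 s.t.:
  47x1 + 33x2 ≤ 88   (ash)
  1.5x1 + 1.8x2 ≥ 3.6   (calcium)
  12.5x1 + 11.6x2 ≥ 25.1   (metabolisable energy)
  x1, x2 ≥ 0.
The optimal basis is {cassava meal}; pea protein drops out. Binding constraint: metabolisable energy.
So cassava meal = 2.164 kg.
Hence cost = 0.21·2.164 = $0.45444.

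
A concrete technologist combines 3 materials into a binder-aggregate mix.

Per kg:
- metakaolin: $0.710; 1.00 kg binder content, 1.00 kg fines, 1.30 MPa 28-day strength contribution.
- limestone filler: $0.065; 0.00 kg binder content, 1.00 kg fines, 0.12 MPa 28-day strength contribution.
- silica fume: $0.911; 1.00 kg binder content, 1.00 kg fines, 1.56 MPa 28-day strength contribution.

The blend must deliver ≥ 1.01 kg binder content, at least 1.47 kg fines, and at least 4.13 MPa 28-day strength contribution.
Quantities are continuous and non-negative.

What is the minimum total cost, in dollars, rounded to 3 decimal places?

$2.243

Let x1 = kg of metakaolin, x2 = kg of limestone filler, x3 = kg of silica fume.
Minimize 0.71x1 + 0.065x2 + 0.911x3 with:
  1x1 + 1x3 ≥ 1.01   (binder content)
  1x1 + 1x2 + 1x3 ≥ 1.47   (fines)
  1.3x1 + 0.12x2 + 1.56x3 ≥ 4.13   (28-day strength contribution)
  x1, x2, x3 ≥ 0.
The optimal basis is {metakaolin, limestone filler}; silica fume drops out. There the binder content and 28-day strength contribution constraints are tight.
So metakaolin = 1.01 kg, limestone filler = 23.47 kg.
Hence cost = 0.71·1.01 + 0.065·23.47 = $2.24265.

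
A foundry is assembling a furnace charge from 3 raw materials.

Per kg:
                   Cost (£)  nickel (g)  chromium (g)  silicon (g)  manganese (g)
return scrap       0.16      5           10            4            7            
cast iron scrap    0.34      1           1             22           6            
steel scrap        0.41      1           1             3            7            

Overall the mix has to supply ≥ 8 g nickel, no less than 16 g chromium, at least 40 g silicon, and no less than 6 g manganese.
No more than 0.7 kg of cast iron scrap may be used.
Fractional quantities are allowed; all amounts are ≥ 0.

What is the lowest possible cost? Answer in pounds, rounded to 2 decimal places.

Treat it as an LP. Let x1 = kg of return scrap, x2 = kg of cast iron scrap, x3 = kg of steel scrap.
Minimise 0.16x1 + 0.34x2 + 0.41x3 s.t.:
  5x1 + 1x2 + 1x3 ≥ 8   (nickel)
  10x1 + 1x2 + 1x3 ≥ 16   (chromium)
  4x1 + 22x2 + 3x3 ≥ 40   (silicon)
  7x1 + 6x2 + 7x3 ≥ 6   (manganese)
  x2 ≤ 0.7
  x1, x2, x3 ≥ 0.
The optimal basis is {return scrap, cast iron scrap}; steel scrap drops out. There the silicon and the cast iron scrap cap constraints are tight.
Optimal quantities: return scrap = 6.15 kg, cast iron scrap = 0.7 kg.
Total cost: 0.16·6.15 + 0.34·0.7 = 1.2220.

£1.22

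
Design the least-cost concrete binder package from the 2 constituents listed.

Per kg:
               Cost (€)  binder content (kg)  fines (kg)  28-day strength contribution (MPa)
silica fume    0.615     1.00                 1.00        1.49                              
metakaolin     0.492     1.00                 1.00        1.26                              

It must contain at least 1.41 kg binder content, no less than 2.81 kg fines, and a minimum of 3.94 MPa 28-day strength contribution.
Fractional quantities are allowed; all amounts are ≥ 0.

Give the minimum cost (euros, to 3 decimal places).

Treat it as an LP. Let x1 = kg of silica fume, x2 = kg of metakaolin.
Minimise 0.615x1 + 0.492x2 s.t.:
  1x1 + 1x2 ≥ 1.41   (binder content)
  1x1 + 1x2 ≥ 2.81   (fines)
  1.49x1 + 1.26x2 ≥ 3.94   (28-day strength contribution)
  x1, x2 ≥ 0.
The cheapest feasible vertex uses only metakaolin; silica fume is not used. There the 28-day strength contribution constraint is tight.
Solving gives x2 = 3.127.
Hence cost = 0.492·3.127 = €1.53848.

€1.538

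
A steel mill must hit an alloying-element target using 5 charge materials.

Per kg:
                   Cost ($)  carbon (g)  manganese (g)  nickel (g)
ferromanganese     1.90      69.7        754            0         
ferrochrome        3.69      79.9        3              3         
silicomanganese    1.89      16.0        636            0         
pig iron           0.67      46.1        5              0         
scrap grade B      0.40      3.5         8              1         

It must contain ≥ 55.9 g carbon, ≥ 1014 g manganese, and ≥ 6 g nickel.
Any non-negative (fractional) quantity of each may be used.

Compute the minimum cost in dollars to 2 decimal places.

Treat it as an LP. Let x1 = kg of ferromanganese, x2 = kg of ferrochrome, x3 = kg of silicomanganese, x4 = kg of pig iron, x5 = kg of scrap grade B.
Minimize 1.9x1 + 3.69x2 + 1.89x3 + 0.67x4 + 0.4x5 s.t.:
  69.7x1 + 79.9x2 + 16x3 + 46.1x4 + 3.5x5 ≥ 55.9   (carbon)
  754x1 + 3x2 + 636x3 + 5x4 + 8x5 ≥ 1014   (manganese)
  3x2 + 1x5 ≥ 6   (nickel)
  x1, x2, x3, x4, x5 ≥ 0.
The minimum-cost mix takes nothing from ferrochrome, silicomanganese, pig iron — only ferromanganese, scrap grade B. There the manganese and nickel constraints are tight.
So ferromanganese = 1.281 kg, scrap grade B = 6 kg.
Hence cost = 1.9·1.281 + 0.4·6 = $4.8339.

$4.83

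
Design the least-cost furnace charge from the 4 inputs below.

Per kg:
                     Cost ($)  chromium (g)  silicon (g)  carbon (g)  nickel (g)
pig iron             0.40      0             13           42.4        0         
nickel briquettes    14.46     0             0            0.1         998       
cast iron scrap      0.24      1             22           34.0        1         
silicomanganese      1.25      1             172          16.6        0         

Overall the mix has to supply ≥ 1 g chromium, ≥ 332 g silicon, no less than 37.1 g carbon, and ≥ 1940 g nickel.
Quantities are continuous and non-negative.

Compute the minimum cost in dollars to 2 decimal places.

Let x1 = kg of pig iron, x2 = kg of nickel briquettes, x3 = kg of cast iron scrap, x4 = kg of silicomanganese.
Minimise 0.4x1 + 14.46x2 + 0.24x3 + 1.25x4 s.t.:
  1x3 + 1x4 ≥ 1   (chromium)
  13x1 + 22x3 + 172x4 ≥ 332   (silicon)
  42.4x1 + 0.1x2 + 34x3 + 16.6x4 ≥ 37.1   (carbon)
  998x2 + 1x3 ≥ 1940   (nickel)
  x1, x2, x3, x4 ≥ 0.
The optimal basis is {nickel briquettes, cast iron scrap, silicomanganese}; pig iron drops out. The silicon, carbon, nickel requirements are met with equality.
That vertex is x2 = 1.9437, x3 = 0.15258, x4 = 1.9107.
Total cost: 14.46·1.9437 + 0.24·0.15258 + 1.25·1.9107 = 30.5309.

$30.53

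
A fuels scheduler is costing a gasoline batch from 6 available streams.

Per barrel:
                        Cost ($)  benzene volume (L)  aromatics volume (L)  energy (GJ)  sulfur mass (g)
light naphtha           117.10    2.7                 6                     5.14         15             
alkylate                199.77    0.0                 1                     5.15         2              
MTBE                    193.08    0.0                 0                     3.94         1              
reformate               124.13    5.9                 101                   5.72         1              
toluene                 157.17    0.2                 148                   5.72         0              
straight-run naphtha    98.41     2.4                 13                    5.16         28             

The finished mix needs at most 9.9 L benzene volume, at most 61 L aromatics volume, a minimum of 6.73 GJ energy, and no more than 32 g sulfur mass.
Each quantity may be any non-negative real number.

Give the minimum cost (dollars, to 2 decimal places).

Let x1 = barrels of light naphtha, x2 = barrels of alkylate, x3 = barrels of MTBE, x4 = barrels of reformate, x5 = barrels of toluene, x6 = barrels of straight-run naphtha.
min 117.1x1 + 199.77x2 + 193.08x3 + 124.13x4 + 157.17x5 + 98.41x6 with:
  2.7x1 + 5.9x4 + 0.2x5 + 2.4x6 ≤ 9.9   (benzene volume)
  6x1 + 1x2 + 101x4 + 148x5 + 13x6 ≤ 61   (aromatics volume)
  5.14x1 + 5.15x2 + 3.94x3 + 5.72x4 + 5.72x5 + 5.16x6 ≥ 6.73   (energy)
  15x1 + 2x2 + 1x3 + 1x4 + 28x6 ≤ 32   (sulfur mass)
  x1, x2, x3, x4, x5, x6 ≥ 0.
The optimal basis is {reformate, straight-run naphtha}; light naphtha, alkylate, MTBE, toluene drop out. There the energy and sulfur mass constraints are tight.
So reformate = 0.15045 barrels, straight-run naphtha = 1.1375 barrels.
Objective = 124.13·0.15045 + 98.41·1.1375 = 130.6167.

$130.62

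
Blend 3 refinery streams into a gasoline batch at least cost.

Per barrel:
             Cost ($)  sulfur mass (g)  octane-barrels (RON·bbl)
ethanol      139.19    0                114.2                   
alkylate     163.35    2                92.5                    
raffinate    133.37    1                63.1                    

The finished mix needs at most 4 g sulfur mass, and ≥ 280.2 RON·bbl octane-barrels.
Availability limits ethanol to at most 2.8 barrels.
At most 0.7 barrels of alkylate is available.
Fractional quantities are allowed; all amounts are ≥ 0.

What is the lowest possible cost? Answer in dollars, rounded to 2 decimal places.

Treat it as an LP. Let x1 = barrels of ethanol, x2 = barrels of alkylate, x3 = barrels of raffinate.
Minimise 139.19x1 + 163.35x2 + 133.37x3 s.t.:
  2x2 + 1x3 ≤ 4   (sulfur mass)
  114.2x1 + 92.5x2 + 63.1x3 ≥ 280.2   (octane-barrels)
  x1 ≤ 2.8
  x2 ≤ 0.7
  x1, x2, x3 ≥ 0.
The cheapest feasible vertex uses only ethanol; alkylate, raffinate are not used. Binding constraint: octane-barrels.
Solving gives x1 = 2.4536.
Cost = 139.19·2.4536 = 341.5166.

$341.52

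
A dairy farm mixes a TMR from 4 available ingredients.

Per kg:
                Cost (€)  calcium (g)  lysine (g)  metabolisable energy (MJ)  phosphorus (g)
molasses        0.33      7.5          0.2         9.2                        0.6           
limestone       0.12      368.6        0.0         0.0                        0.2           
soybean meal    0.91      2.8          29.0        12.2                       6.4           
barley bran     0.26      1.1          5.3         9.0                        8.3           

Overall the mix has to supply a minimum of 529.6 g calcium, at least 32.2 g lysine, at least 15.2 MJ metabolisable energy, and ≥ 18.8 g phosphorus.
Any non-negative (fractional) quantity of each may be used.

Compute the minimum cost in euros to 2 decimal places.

€1.33

Set it up as a linear program. Let x1 = kg of molasses, x2 = kg of limestone, x3 = kg of soybean meal, x4 = kg of barley bran.
min 0.33x1 + 0.12x2 + 0.91x3 + 0.26x4 subject to:
  7.5x1 + 368.6x2 + 2.8x3 + 1.1x4 ≥ 529.6   (calcium)
  0.2x1 + 29x3 + 5.3x4 ≥ 32.2   (lysine)
  9.2x1 + 12.2x3 + 9x4 ≥ 15.2   (metabolisable energy)
  0.6x1 + 0.2x2 + 6.4x3 + 8.3x4 ≥ 18.8   (phosphorus)
  x1, x2, x3, x4 ≥ 0.
At the optimum only limestone, soybean meal, barley bran are positive (molasses = 0). The calcium, lysine, phosphorus requirements are met with equality.
So limestone = 1.426 kg, soybean meal = 0.8179 kg, barley bran = 1.6 kg.
Total cost: 0.12·1.426 + 0.91·0.8179 + 0.26·1.6 = 1.3314.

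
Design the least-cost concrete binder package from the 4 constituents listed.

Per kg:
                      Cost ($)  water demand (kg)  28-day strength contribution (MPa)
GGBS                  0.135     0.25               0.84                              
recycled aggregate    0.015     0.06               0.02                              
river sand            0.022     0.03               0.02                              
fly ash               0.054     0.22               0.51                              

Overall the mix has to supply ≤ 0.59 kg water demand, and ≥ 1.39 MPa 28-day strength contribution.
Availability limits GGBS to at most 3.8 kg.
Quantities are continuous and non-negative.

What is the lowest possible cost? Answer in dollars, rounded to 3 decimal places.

$0.151

Let x1 = kg of GGBS, x2 = kg of recycled aggregate, x3 = kg of river sand, x4 = kg of fly ash.
Minimise 0.135x1 + 0.015x2 + 0.022x3 + 0.054x4 s.t.:
  0.25x1 + 0.06x2 + 0.03x3 + 0.22x4 ≤ 0.59   (water demand)
  0.84x1 + 0.02x2 + 0.02x3 + 0.51x4 ≥ 1.39   (28-day strength contribution)
  x1 ≤ 3.8
  x1, x2, x3, x4 ≥ 0.
The minimum-cost mix takes nothing from recycled aggregate, river sand — only GGBS, fly ash. The water demand and 28-day strength contribution requirements are met with equality.
Solving gives x1 = 0.08551, x4 = 2.585.
Total cost: 0.135·0.08551 + 0.054·2.585 = 0.15113.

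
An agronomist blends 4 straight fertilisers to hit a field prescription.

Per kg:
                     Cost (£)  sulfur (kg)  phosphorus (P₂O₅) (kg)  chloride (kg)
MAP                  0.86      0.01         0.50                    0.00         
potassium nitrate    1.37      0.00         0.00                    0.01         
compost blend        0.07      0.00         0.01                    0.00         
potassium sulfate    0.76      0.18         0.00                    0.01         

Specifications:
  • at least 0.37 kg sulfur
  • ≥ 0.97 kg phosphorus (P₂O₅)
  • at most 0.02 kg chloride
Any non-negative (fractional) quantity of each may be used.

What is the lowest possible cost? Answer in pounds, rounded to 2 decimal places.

£3.15

This is a linear program. Let x1 = kg of MAP, x2 = kg of potassium nitrate, x3 = kg of compost blend, x4 = kg of potassium sulfate.
Minimise 0.86x1 + 1.37x2 + 0.07x3 + 0.76x4 s.t.:
  0.01x1 + 0.18x4 ≥ 0.37   (sulfur)
  0.5x1 + 0.01x3 ≥ 0.97   (phosphorus (P₂O₅))
  0.01x2 + 0.01x4 ≤ 0.02   (chloride)
  x1, x2, x3, x4 ≥ 0.
The cheapest feasible vertex uses only MAP, potassium sulfate; potassium nitrate, compost blend are not used. There the sulfur and phosphorus (P₂O₅) constraints are tight.
So MAP = 1.94 kg, potassium sulfate = 1.948 kg.
Objective = 0.86·1.94 + 0.76·1.948 = 3.1489.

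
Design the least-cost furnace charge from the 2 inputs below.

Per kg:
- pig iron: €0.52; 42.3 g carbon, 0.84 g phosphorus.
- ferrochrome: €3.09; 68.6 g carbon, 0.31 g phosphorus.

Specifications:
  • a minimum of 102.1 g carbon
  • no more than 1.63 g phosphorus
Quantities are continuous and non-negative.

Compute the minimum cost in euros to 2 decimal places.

€2.10

Let x1 = kg of pig iron, x2 = kg of ferrochrome.
min 0.52x1 + 3.09x2 s.t.:
  42.3x1 + 68.6x2 ≥ 102.1   (carbon)
  0.84x1 + 0.31x2 ≤ 1.63   (phosphorus)
  x1, x2 ≥ 0.
Both inputs are positive at the optimum. Binding constraints: carbon and phosphorus.
Optimal quantities: pig iron = 1.801 kg, ferrochrome = 0.3778 kg.
Total cost: 0.52·1.801 + 3.09·0.3778 = 2.1039.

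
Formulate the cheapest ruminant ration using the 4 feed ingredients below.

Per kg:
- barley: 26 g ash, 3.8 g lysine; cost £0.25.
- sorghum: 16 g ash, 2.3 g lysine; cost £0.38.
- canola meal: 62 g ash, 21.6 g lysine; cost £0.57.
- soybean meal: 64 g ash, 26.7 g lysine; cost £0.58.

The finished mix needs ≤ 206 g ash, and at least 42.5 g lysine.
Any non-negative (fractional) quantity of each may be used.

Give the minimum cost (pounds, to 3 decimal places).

£0.923

Let x1 = kg of barley, x2 = kg of sorghum, x3 = kg of canola meal, x4 = kg of soybean meal.
Minimise 0.25x1 + 0.38x2 + 0.57x3 + 0.58x4 subject to:
  26x1 + 16x2 + 62x3 + 64x4 ≤ 206   (ash)
  3.8x1 + 2.3x2 + 21.6x3 + 26.7x4 ≥ 42.5   (lysine)
  x1, x2, x3, x4 ≥ 0.
The optimal basis is {soybean meal}; barley, sorghum, canola meal drop out. There the lysine constraint is tight.
That vertex is x4 = 1.592.
Objective = 0.58·1.592 = 0.92336.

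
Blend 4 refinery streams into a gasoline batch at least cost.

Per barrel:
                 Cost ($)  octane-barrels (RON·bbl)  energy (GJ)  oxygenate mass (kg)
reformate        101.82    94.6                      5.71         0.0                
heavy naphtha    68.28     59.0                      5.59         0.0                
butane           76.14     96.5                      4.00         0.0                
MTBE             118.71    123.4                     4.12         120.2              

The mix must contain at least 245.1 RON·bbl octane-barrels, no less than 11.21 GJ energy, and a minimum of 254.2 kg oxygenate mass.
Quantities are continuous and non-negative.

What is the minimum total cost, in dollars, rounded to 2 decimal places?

This is a linear program. Let x1 = barrels of reformate, x2 = barrels of heavy naphtha, x3 = barrels of butane, x4 = barrels of MTBE.
min 101.82x1 + 68.28x2 + 76.14x3 + 118.71x4 s.t.:
  94.6x1 + 59x2 + 96.5x3 + 123.4x4 ≥ 245.1   (octane-barrels)
  5.71x1 + 5.59x2 + 4x3 + 4.12x4 ≥ 11.21   (energy)
  120.2x4 ≥ 254.2   (oxygenate mass)
  x1, x2, x3, x4 ≥ 0.
The optimal basis is {heavy naphtha, MTBE}; reformate, butane drop out. The energy and oxygenate mass requirements are met with equality.
That vertex is x2 = 0.44669, x4 = 2.1148.
Cost = 68.28·0.44669 + 118.71·2.1148 = 281.5479.

$281.55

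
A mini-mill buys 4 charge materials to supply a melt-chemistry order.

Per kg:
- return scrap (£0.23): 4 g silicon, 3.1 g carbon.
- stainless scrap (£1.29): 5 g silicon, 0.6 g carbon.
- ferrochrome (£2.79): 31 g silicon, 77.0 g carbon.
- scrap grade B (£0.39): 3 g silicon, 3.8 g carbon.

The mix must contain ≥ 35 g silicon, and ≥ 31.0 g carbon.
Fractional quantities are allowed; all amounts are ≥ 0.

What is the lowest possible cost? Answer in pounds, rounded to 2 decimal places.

£2.09

Let x1 = kg of return scrap, x2 = kg of stainless scrap, x3 = kg of ferrochrome, x4 = kg of scrap grade B.
min 0.23x1 + 1.29x2 + 2.79x3 + 0.39x4 with:
  4x1 + 5x2 + 31x3 + 3x4 ≥ 35   (silicon)
  3.1x1 + 0.6x2 + 77x3 + 3.8x4 ≥ 31   (carbon)
  x1, x2, x3, x4 ≥ 0.
The minimum-cost mix takes nothing from stainless scrap, scrap grade B — only return scrap, ferrochrome. There the silicon and carbon constraints are tight.
Solving gives x1 = 8.183, x3 = 0.07315.
Total cost: 0.23·8.183 + 2.79·0.07315 = 2.0862.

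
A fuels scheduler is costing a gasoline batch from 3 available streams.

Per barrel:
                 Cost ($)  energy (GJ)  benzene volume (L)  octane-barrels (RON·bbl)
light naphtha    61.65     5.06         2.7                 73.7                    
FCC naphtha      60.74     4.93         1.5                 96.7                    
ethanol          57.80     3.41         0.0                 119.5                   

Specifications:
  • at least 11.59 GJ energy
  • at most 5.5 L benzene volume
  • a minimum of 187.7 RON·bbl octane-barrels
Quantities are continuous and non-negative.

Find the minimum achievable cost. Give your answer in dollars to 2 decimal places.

$141.72

Let x1 = barrels of light naphtha, x2 = barrels of FCC naphtha, x3 = barrels of ethanol.
Minimize 61.65x1 + 60.74x2 + 57.8x3 with:
  5.06x1 + 4.93x2 + 3.41x3 ≥ 11.59   (energy)
  2.7x1 + 1.5x2 ≤ 5.5   (benzene volume)
  73.7x1 + 96.7x2 + 119.5x3 ≥ 187.7   (octane-barrels)
  x1, x2, x3 ≥ 0.
The optimal basis is {light naphtha, FCC naphtha}; ethanol drops out. There the energy and octane-barrels constraints are tight.
Optimal quantities: light naphtha = 1.5512 barrels, FCC naphtha = 0.7588 barrels.
Cost = 61.65·1.5512 + 60.74·0.7588 = 141.7210.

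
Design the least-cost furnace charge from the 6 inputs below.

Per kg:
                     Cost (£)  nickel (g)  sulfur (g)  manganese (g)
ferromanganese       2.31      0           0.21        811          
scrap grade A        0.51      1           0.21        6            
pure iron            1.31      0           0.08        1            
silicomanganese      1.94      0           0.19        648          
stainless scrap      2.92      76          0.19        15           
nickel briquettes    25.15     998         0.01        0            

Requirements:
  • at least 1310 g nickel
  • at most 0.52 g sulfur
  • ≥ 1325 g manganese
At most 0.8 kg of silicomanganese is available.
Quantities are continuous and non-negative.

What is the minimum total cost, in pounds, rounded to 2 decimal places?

£36.79

Set it up as a linear program. Let x1 = kg of ferromanganese, x2 = kg of scrap grade A, x3 = kg of pure iron, x4 = kg of silicomanganese, x5 = kg of stainless scrap, x6 = kg of nickel briquettes.
min 2.31x1 + 0.51x2 + 1.31x3 + 1.94x4 + 2.92x5 + 25.15x6 s.t.:
  1x2 + 76x5 + 998x6 ≥ 1310   (nickel)
  0.21x1 + 0.21x2 + 0.08x3 + 0.19x4 + 0.19x5 + 0.01x6 ≤ 0.52   (sulfur)
  811x1 + 6x2 + 1x3 + 648x4 + 15x5 ≥ 1325   (manganese)
  x4 ≤ 0.8
  x1, x2, x3, x4, x5, x6 ≥ 0.
The cheapest feasible vertex uses only ferromanganese, nickel briquettes; scrap grade A, pure iron, silicomanganese, stainless scrap are not used. Binding constraints: nickel and manganese.
Optimal quantities: ferromanganese = 1.6338 kg, nickel briquettes = 1.3126 kg.
Cost = 2.31·1.6338 + 25.15·1.3126 = 36.7860.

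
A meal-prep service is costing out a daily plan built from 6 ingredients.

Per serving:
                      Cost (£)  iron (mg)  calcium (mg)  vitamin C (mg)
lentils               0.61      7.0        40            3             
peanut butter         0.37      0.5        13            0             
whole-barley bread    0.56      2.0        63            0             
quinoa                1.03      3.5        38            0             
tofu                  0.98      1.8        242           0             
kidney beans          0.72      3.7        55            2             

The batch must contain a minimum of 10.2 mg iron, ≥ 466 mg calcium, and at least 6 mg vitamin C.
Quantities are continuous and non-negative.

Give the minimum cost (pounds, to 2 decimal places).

£2.78

Let x1 = servings of lentils, x2 = servings of peanut butter, x3 = servings of whole-barley bread, x4 = servings of quinoa, x5 = servings of tofu, x6 = servings of kidney beans.
Minimise 0.61x1 + 0.37x2 + 0.56x3 + 1.03x4 + 0.98x5 + 0.72x6 s.t.:
  7x1 + 0.5x2 + 2x3 + 3.5x4 + 1.8x5 + 3.7x6 ≥ 10.2   (iron)
  40x1 + 13x2 + 63x3 + 38x4 + 242x5 + 55x6 ≥ 466   (calcium)
  3x1 + 2x6 ≥ 6   (vitamin C)
  x1, x2, x3, x4, x5, x6 ≥ 0.
The cheapest feasible vertex uses only lentils, tofu; peanut butter, whole-barley bread, quinoa, kidney beans are not used. Binding constraints: calcium and vitamin C.
That vertex is x1 = 2, x5 = 1.595.
Total cost: 0.61·2 + 0.98·1.595 = 2.7831.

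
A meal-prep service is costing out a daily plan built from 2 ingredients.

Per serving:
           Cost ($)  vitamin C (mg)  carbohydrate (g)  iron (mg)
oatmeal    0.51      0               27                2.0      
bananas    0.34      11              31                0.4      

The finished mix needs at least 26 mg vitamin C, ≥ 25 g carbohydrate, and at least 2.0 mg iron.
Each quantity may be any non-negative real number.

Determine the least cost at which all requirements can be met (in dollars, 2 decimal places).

Set it up as a linear program. Let x1 = servings of oatmeal, x2 = servings of bananas.
Minimize 0.51x1 + 0.34x2 s.t.:
  11x2 ≥ 26   (vitamin C)
  27x1 + 31x2 ≥ 25   (carbohydrate)
  2x1 + 0.4x2 ≥ 2   (iron)
  x1, x2 ≥ 0.
Both inputs are positive at the optimum. The vitamin C and iron requirements are met with equality.
Optimal quantities: oatmeal = 0.5273 servings, bananas = 2.364 servings.
Total cost: 0.51·0.5273 + 0.34·2.364 = 1.0727.

$1.07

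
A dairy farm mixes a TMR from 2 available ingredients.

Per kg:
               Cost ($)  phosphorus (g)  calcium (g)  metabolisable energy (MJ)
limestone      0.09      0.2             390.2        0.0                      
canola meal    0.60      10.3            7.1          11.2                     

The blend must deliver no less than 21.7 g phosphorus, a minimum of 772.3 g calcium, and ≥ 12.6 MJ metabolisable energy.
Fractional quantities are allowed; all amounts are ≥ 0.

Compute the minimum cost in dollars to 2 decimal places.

$1.42

Treat it as an LP. Let x1 = kg of limestone, x2 = kg of canola meal.
min 0.09x1 + 0.6x2 subject to:
  0.2x1 + 10.3x2 ≥ 21.7   (phosphorus)
  390.2x1 + 7.1x2 ≥ 772.3   (calcium)
  11.2x2 ≥ 12.6   (metabolisable energy)
  x1, x2 ≥ 0.
Both inputs are positive at the optimum. The phosphorus and calcium requirements are met with equality.
Optimal quantities: limestone = 1.942 kg, canola meal = 2.069 kg.
Hence cost = 0.09·1.942 + 0.6·2.069 = $1.4162.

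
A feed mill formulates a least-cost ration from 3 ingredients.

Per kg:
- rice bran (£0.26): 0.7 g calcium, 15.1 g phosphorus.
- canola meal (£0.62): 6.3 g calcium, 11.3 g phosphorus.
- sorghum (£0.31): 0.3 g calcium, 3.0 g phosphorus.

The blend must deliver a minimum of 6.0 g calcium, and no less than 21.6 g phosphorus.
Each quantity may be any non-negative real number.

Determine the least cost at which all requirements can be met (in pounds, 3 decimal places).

£0.740

Treat it as an LP. Let x1 = kg of rice bran, x2 = kg of canola meal, x3 = kg of sorghum.
Minimise 0.26x1 + 0.62x2 + 0.31x3 with:
  0.7x1 + 6.3x2 + 0.3x3 ≥ 6   (calcium)
  15.1x1 + 11.3x2 + 3x3 ≥ 21.6   (phosphorus)
  x1, x2, x3 ≥ 0.
The optimal basis is {rice bran, canola meal}; sorghum drops out. Binding constraints: calcium and phosphorus.
Solving gives x1 = 0.7828, x2 = 0.8654.
Hence cost = 0.26·0.7828 + 0.62·0.8654 = £0.74008.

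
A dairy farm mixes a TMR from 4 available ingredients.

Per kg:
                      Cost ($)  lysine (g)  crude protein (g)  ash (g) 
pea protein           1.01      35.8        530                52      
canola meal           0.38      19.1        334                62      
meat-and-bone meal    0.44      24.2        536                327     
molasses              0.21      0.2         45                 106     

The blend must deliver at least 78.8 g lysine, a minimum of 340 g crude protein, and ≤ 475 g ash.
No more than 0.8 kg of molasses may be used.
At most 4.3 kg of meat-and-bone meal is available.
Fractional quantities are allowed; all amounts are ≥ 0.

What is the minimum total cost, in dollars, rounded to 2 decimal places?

$1.53

Let x1 = kg of pea protein, x2 = kg of canola meal, x3 = kg of meat-and-bone meal, x4 = kg of molasses.
Minimise 1.01x1 + 0.38x2 + 0.44x3 + 0.21x4 with:
  35.8x1 + 19.1x2 + 24.2x3 + 0.2x4 ≥ 78.8   (lysine)
  530x1 + 334x2 + 536x3 + 45x4 ≥ 340   (crude protein)
  52x1 + 62x2 + 327x3 + 106x4 ≤ 475   (ash)
  x4 ≤ 0.8
  x3 ≤ 4.3
  x1, x2, x3, x4 ≥ 0.
The optimal basis is {canola meal, meat-and-bone meal}; pea protein, molasses drop out. The lysine and ash requirements are met with equality.
That vertex is x2 = 3.008, x3 = 0.8823.
Cost = 0.38·3.008 + 0.44·0.8823 = 1.5313.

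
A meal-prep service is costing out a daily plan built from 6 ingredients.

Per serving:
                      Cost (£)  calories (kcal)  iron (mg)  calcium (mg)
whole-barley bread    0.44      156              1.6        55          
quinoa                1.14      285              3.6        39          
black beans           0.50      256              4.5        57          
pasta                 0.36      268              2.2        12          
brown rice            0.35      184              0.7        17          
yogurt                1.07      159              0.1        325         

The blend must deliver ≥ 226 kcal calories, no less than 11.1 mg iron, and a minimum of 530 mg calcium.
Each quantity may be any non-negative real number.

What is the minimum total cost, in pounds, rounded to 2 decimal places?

£2.51

Set it up as a linear program. Let x1 = servings of whole-barley bread, x2 = servings of quinoa, x3 = servings of black beans, x4 = servings of pasta, x5 = servings of brown rice, x6 = servings of yogurt.
min 0.44x1 + 1.14x2 + 0.5x3 + 0.36x4 + 0.35x5 + 1.07x6 s.t.:
  156x1 + 285x2 + 256x3 + 268x4 + 184x5 + 159x6 ≥ 226   (calories)
  1.6x1 + 3.6x2 + 4.5x3 + 2.2x4 + 0.7x5 + 0.1x6 ≥ 11.1   (iron)
  55x1 + 39x2 + 57x3 + 12x4 + 17x5 + 325x6 ≥ 530   (calcium)
  x1, x2, x3, x4, x5, x6 ≥ 0.
The minimum-cost mix takes nothing from whole-barley bread, quinoa, pasta, brown rice — only black beans, yogurt. Binding constraints: iron and calcium.
Optimal quantities: black beans = 2.44 servings, yogurt = 1.203 servings.
Objective = 0.5·2.44 + 1.07·1.203 = 2.5072.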